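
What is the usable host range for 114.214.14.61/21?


Network: 114.214.8.0
Broadcast: 114.214.15.255
First usable = network + 1
Last usable = broadcast - 1
Range: 114.214.8.1 to 114.214.15.254


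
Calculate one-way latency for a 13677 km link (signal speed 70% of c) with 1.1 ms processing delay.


Speed = 0.7 * 3e5 km/s = 210000 km/s
Propagation delay = 13677 / 210000 = 0.0651 s = 65.1286 ms
Processing delay = 1.1 ms
Total one-way latency = 66.2286 ms


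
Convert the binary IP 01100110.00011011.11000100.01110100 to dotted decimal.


01100110 = 102
00011011 = 27
11000100 = 196
01110100 = 116
IP: 102.27.196.116


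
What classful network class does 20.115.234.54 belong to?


First octet: 20
Binary: 00010100
0xxxxxxx -> Class A (1-126)
Class A, default mask 255.0.0.0 (/8)


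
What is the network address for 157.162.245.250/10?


IP:   10011101.10100010.11110101.11111010
Mask: 11111111.11000000.00000000.00000000
AND operation:
Net:  10011101.10000000.00000000.00000000
Network: 157.128.0.0/10


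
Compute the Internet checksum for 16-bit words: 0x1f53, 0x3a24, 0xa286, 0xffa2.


Sum all words (with carry folding):
+ 0x1f53 = 0x1f53
+ 0x3a24 = 0x5977
+ 0xa286 = 0xfbfd
+ 0xffa2 = 0xfba0
One's complement: ~0xfba0
Checksum = 0x045f


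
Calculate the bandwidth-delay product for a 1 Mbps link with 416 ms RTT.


BDP = bandwidth * RTT
= 1 Mbps * 416 ms
= 1 * 1e6 * 416 / 1000 bits
= 416000 bits
= 52000 bytes
= 50.7812 KB
BDP = 416000 bits (52000 bytes)


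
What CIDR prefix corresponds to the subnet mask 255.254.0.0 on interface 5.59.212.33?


Binary: 11111111.11111110.00000000.00000000
Count leading 1s
Prefix: /15


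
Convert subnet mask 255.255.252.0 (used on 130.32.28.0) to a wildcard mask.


Subnet mask: 255.255.252.0
Wildcard = 255.255.255.255 - subnet mask
255 - 255 = 0
255 - 255 = 0
255 - 252 = 3
255 - 0 = 255
Wildcard: 0.0.3.255


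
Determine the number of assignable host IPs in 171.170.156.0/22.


Host bits = 32 - 22 = 10
Total addresses = 2^10 = 1024
Usable = total - 2 (network and broadcast)
Usable hosts: 1022


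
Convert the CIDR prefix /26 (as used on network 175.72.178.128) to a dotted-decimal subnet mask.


/26 means 26 network bits, 6 host bits
Binary: 11111111111111111111111111000000
Mask: 255.255.255.192


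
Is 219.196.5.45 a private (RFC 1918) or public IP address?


RFC 1918 private ranges:
  10.0.0.0/8 (10.0.0.0 - 10.255.255.255)
  172.16.0.0/12 (172.16.0.0 - 172.31.255.255)
  192.168.0.0/16 (192.168.0.0 - 192.168.255.255)
Public (not in any RFC 1918 range)


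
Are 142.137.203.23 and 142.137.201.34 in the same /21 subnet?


Mask: 255.255.248.0
142.137.203.23 AND mask = 142.137.200.0
142.137.201.34 AND mask = 142.137.200.0
Yes, same subnet (142.137.200.0)


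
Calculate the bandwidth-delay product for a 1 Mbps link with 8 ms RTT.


BDP = bandwidth * RTT
= 1 Mbps * 8 ms
= 1 * 1e6 * 8 / 1000 bits
= 8000 bits
= 1000 bytes
BDP = 8000 bits (1000 bytes)


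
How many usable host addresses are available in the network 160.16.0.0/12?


Host bits = 32 - 12 = 20
Total addresses = 2^20 = 1048576
Usable = total - 2 (network and broadcast)
Usable hosts: 1048574


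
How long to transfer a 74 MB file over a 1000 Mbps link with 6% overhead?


Effective throughput = 1000 * (1 - 6/100) = 940 Mbps
File size in Mb = 74 * 8 = 592 Mb
Time = 592 / 940
Time = 0.6298 seconds


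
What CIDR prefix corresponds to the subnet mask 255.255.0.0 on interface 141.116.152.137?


Binary: 11111111.11111111.00000000.00000000
Count leading 1s
Prefix: /16


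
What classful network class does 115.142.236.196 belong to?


First octet: 115
Binary: 01110011
0xxxxxxx -> Class A (1-126)
Class A, default mask 255.0.0.0 (/8)


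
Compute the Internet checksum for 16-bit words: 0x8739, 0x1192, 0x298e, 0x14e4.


Sum all words (with carry folding):
+ 0x8739 = 0x8739
+ 0x1192 = 0x98cb
+ 0x298e = 0xc259
+ 0x14e4 = 0xd73d
One's complement: ~0xd73d
Checksum = 0x28c2


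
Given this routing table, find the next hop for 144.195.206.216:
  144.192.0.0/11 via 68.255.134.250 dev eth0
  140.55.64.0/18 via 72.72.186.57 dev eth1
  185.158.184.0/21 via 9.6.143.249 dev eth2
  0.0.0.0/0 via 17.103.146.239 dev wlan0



Longest prefix match for 144.195.206.216:
  /11 144.192.0.0: MATCH
  /18 140.55.64.0: no
  /21 185.158.184.0: no
  /0 0.0.0.0: MATCH
Selected: next-hop 68.255.134.250 via eth0 (matched /11)


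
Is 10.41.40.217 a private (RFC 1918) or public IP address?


RFC 1918 private ranges:
  10.0.0.0/8 (10.0.0.0 - 10.255.255.255)
  172.16.0.0/12 (172.16.0.0 - 172.31.255.255)
  192.168.0.0/16 (192.168.0.0 - 192.168.255.255)
Private (in 10.0.0.0/8)


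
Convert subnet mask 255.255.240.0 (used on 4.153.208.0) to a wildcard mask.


Subnet mask: 255.255.240.0
Wildcard = 255.255.255.255 - subnet mask
255 - 255 = 0
255 - 255 = 0
255 - 240 = 15
255 - 0 = 255
Wildcard: 0.0.15.255


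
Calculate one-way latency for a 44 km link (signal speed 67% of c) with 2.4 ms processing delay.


Speed = 0.67 * 3e5 km/s = 201000 km/s
Propagation delay = 44 / 201000 = 0.0002 s = 0.2189 ms
Processing delay = 2.4 ms
Total one-way latency = 2.6189 ms


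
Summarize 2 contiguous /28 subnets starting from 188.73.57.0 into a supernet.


Original prefix: /28
Number of subnets: 2 = 2^1
New prefix = 28 - 1 = 27
Supernet: 188.73.57.0/27


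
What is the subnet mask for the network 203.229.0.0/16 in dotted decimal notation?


/16 means 16 network bits, 16 host bits
Binary: 11111111111111110000000000000000
Mask: 255.255.0.0


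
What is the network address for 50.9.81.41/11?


IP:   00110010.00001001.01010001.00101001
Mask: 11111111.11100000.00000000.00000000
AND operation:
Net:  00110010.00000000.00000000.00000000
Network: 50.0.0.0/11


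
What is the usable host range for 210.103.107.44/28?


Network: 210.103.107.32
Broadcast: 210.103.107.47
First usable = network + 1
Last usable = broadcast - 1
Range: 210.103.107.33 to 210.103.107.46


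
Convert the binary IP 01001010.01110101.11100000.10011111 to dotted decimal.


01001010 = 74
01110101 = 117
11100000 = 224
10011111 = 159
IP: 74.117.224.159


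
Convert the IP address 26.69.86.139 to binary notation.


26 = 00011010
69 = 01000101
86 = 01010110
139 = 10001011
Binary: 00011010.01000101.01010110.10001011


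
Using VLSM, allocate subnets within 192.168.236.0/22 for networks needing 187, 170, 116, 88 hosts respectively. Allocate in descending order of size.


187 hosts -> /24 (254 usable): 192.168.236.0/24
170 hosts -> /24 (254 usable): 192.168.237.0/24
116 hosts -> /25 (126 usable): 192.168.238.0/25
88 hosts -> /25 (126 usable): 192.168.238.128/25
Allocation: 192.168.236.0/24 (187 hosts, 254 usable); 192.168.237.0/24 (170 hosts, 254 usable); 192.168.238.0/25 (116 hosts, 126 usable); 192.168.238.128/25 (88 hosts, 126 usable)


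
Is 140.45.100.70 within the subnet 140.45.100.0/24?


Subnet network: 140.45.100.0
Test IP AND mask: 140.45.100.0
Yes, 140.45.100.70 is in 140.45.100.0/24


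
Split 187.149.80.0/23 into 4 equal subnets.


New prefix = 23 + 2 = 25
Each subnet has 128 addresses
  187.149.80.0/25
  187.149.80.128/25
  187.149.81.0/25
  187.149.81.128/25
Subnets: 187.149.80.0/25, 187.149.80.128/25, 187.149.81.0/25, 187.149.81.128/25


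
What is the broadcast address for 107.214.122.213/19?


Network: 107.214.96.0/19
Host bits = 13
Set all host bits to 1:
Broadcast: 107.214.127.255


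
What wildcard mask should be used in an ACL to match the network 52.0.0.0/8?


Subnet mask: 255.0.0.0
Wildcard = 255.255.255.255 - subnet mask
255 - 255 = 0
255 - 0 = 255
255 - 0 = 255
255 - 0 = 255
Wildcard: 0.255.255.255


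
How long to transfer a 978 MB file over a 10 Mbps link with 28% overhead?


Effective throughput = 10 * (1 - 28/100) = 7.2 Mbps
File size in Mb = 978 * 8 = 7824 Mb
Time = 7824 / 7.2
Time = 1086.6667 seconds


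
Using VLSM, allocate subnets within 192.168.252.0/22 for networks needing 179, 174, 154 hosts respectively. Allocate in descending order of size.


179 hosts -> /24 (254 usable): 192.168.252.0/24
174 hosts -> /24 (254 usable): 192.168.253.0/24
154 hosts -> /24 (254 usable): 192.168.254.0/24
Allocation: 192.168.252.0/24 (179 hosts, 254 usable); 192.168.253.0/24 (174 hosts, 254 usable); 192.168.254.0/24 (154 hosts, 254 usable)


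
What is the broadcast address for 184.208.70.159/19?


Network: 184.208.64.0/19
Host bits = 13
Set all host bits to 1:
Broadcast: 184.208.95.255


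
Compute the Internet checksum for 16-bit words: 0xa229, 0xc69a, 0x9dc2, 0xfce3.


Sum all words (with carry folding):
+ 0xa229 = 0xa229
+ 0xc69a = 0x68c4
+ 0x9dc2 = 0x0687
+ 0xfce3 = 0x036b
One's complement: ~0x036b
Checksum = 0xfc94


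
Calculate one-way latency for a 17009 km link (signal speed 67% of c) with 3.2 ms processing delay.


Speed = 0.67 * 3e5 km/s = 201000 km/s
Propagation delay = 17009 / 201000 = 0.0846 s = 84.6219 ms
Processing delay = 3.2 ms
Total one-way latency = 87.8219 ms


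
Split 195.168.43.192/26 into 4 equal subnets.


New prefix = 26 + 2 = 28
Each subnet has 16 addresses
  195.168.43.192/28
  195.168.43.208/28
  195.168.43.224/28
  195.168.43.240/28
Subnets: 195.168.43.192/28, 195.168.43.208/28, 195.168.43.224/28, 195.168.43.240/28


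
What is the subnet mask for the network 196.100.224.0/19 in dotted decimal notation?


/19 means 19 network bits, 13 host bits
Binary: 11111111111111111110000000000000
Mask: 255.255.224.0


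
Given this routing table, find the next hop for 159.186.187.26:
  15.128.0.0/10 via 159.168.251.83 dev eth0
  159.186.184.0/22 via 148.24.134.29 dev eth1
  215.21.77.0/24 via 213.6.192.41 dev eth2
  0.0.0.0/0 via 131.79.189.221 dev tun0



Longest prefix match for 159.186.187.26:
  /10 15.128.0.0: no
  /22 159.186.184.0: MATCH
  /24 215.21.77.0: no
  /0 0.0.0.0: MATCH
Selected: next-hop 148.24.134.29 via eth1 (matched /22)


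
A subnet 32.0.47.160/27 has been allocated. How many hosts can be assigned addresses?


Host bits = 32 - 27 = 5
Total addresses = 2^5 = 32
Usable = total - 2 (network and broadcast)
Usable hosts: 30


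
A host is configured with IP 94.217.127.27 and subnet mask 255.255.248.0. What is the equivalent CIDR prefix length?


Binary: 11111111.11111111.11111000.00000000
Count leading 1s
Prefix: /21


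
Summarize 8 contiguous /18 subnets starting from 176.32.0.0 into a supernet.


Original prefix: /18
Number of subnets: 8 = 2^3
New prefix = 18 - 3 = 15
Supernet: 176.32.0.0/15


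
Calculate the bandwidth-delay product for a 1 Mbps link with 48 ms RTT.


BDP = bandwidth * RTT
= 1 Mbps * 48 ms
= 1 * 1e6 * 48 / 1000 bits
= 48000 bits
= 6000 bytes
= 5.8594 KB
BDP = 48000 bits (6000 bytes)


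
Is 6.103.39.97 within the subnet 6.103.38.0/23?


Subnet network: 6.103.38.0
Test IP AND mask: 6.103.38.0
Yes, 6.103.39.97 is in 6.103.38.0/23


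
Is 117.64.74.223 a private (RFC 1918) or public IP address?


RFC 1918 private ranges:
  10.0.0.0/8 (10.0.0.0 - 10.255.255.255)
  172.16.0.0/12 (172.16.0.0 - 172.31.255.255)
  192.168.0.0/16 (192.168.0.0 - 192.168.255.255)
Public (not in any RFC 1918 range)


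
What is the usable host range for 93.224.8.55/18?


Network: 93.224.0.0
Broadcast: 93.224.63.255
First usable = network + 1
Last usable = broadcast - 1
Range: 93.224.0.1 to 93.224.63.254


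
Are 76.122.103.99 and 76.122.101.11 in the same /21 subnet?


Mask: 255.255.248.0
76.122.103.99 AND mask = 76.122.96.0
76.122.101.11 AND mask = 76.122.96.0
Yes, same subnet (76.122.96.0)


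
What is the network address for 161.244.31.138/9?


IP:   10100001.11110100.00011111.10001010
Mask: 11111111.10000000.00000000.00000000
AND operation:
Net:  10100001.10000000.00000000.00000000
Network: 161.128.0.0/9


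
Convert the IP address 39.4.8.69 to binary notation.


39 = 00100111
4 = 00000100
8 = 00001000
69 = 01000101
Binary: 00100111.00000100.00001000.01000101


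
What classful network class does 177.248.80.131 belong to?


First octet: 177
Binary: 10110001
10xxxxxx -> Class B (128-191)
Class B, default mask 255.255.0.0 (/16)


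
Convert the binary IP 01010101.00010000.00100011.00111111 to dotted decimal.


01010101 = 85
00010000 = 16
00100011 = 35
00111111 = 63
IP: 85.16.35.63


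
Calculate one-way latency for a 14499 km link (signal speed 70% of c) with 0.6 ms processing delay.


Speed = 0.7 * 3e5 km/s = 210000 km/s
Propagation delay = 14499 / 210000 = 0.069 s = 69.0429 ms
Processing delay = 0.6 ms
Total one-way latency = 69.6429 ms


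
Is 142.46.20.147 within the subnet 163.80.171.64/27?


Subnet network: 163.80.171.64
Test IP AND mask: 142.46.20.128
No, 142.46.20.147 is not in 163.80.171.64/27


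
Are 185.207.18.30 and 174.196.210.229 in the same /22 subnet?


Mask: 255.255.252.0
185.207.18.30 AND mask = 185.207.16.0
174.196.210.229 AND mask = 174.196.208.0
No, different subnets (185.207.16.0 vs 174.196.208.0)


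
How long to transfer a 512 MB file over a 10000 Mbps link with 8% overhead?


Effective throughput = 10000 * (1 - 8/100) = 9200 Mbps
File size in Mb = 512 * 8 = 4096 Mb
Time = 4096 / 9200
Time = 0.4452 seconds


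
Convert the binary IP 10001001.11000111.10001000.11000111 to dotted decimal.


10001001 = 137
11000111 = 199
10001000 = 136
11000111 = 199
IP: 137.199.136.199


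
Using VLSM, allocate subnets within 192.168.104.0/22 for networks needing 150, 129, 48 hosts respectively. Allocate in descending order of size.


150 hosts -> /24 (254 usable): 192.168.104.0/24
129 hosts -> /24 (254 usable): 192.168.105.0/24
48 hosts -> /26 (62 usable): 192.168.106.0/26
Allocation: 192.168.104.0/24 (150 hosts, 254 usable); 192.168.105.0/24 (129 hosts, 254 usable); 192.168.106.0/26 (48 hosts, 62 usable)


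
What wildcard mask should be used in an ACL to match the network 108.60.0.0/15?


Subnet mask: 255.254.0.0
Wildcard = 255.255.255.255 - subnet mask
255 - 255 = 0
255 - 254 = 1
255 - 0 = 255
255 - 0 = 255
Wildcard: 0.1.255.255


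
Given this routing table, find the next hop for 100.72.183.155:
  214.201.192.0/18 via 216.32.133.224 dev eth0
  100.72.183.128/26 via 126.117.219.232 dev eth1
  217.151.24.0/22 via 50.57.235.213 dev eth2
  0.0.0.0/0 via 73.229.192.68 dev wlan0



Longest prefix match for 100.72.183.155:
  /18 214.201.192.0: no
  /26 100.72.183.128: MATCH
  /22 217.151.24.0: no
  /0 0.0.0.0: MATCH
Selected: next-hop 126.117.219.232 via eth1 (matched /26)


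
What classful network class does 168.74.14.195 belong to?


First octet: 168
Binary: 10101000
10xxxxxx -> Class B (128-191)
Class B, default mask 255.255.0.0 (/16)


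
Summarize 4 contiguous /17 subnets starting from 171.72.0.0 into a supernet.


Original prefix: /17
Number of subnets: 4 = 2^2
New prefix = 17 - 2 = 15
Supernet: 171.72.0.0/15


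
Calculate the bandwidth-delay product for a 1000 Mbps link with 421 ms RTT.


BDP = bandwidth * RTT
= 1000 Mbps * 421 ms
= 1000 * 1e6 * 421 / 1000 bits
= 421000000 bits
= 52625000 bytes
= 51391.6016 KB
BDP = 421000000 bits (52625000 bytes)


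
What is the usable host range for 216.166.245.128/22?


Network: 216.166.244.0
Broadcast: 216.166.247.255
First usable = network + 1
Last usable = broadcast - 1
Range: 216.166.244.1 to 216.166.247.254


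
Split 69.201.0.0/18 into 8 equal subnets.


New prefix = 18 + 3 = 21
Each subnet has 2048 addresses
  69.201.0.0/21
  69.201.8.0/21
  69.201.16.0/21
  69.201.24.0/21
  69.201.32.0/21
  69.201.40.0/21
  69.201.48.0/21
  69.201.56.0/21
Subnets: 69.201.0.0/21, 69.201.8.0/21, 69.201.16.0/21, 69.201.24.0/21, 69.201.32.0/21, 69.201.40.0/21, 69.201.48.0/21, 69.201.56.0/21


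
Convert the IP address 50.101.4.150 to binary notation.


50 = 00110010
101 = 01100101
4 = 00000100
150 = 10010110
Binary: 00110010.01100101.00000100.10010110


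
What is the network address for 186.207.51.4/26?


IP:   10111010.11001111.00110011.00000100
Mask: 11111111.11111111.11111111.11000000
AND operation:
Net:  10111010.11001111.00110011.00000000
Network: 186.207.51.0/26


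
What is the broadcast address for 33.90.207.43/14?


Network: 33.88.0.0/14
Host bits = 18
Set all host bits to 1:
Broadcast: 33.91.255.255


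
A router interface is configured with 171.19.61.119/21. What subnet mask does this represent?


/21 means 21 network bits, 11 host bits
Binary: 11111111111111111111100000000000
Mask: 255.255.248.0


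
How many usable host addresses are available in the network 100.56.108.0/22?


Host bits = 32 - 22 = 10
Total addresses = 2^10 = 1024
Usable = total - 2 (network and broadcast)
Usable hosts: 1022


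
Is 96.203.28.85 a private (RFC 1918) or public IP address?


RFC 1918 private ranges:
  10.0.0.0/8 (10.0.0.0 - 10.255.255.255)
  172.16.0.0/12 (172.16.0.0 - 172.31.255.255)
  192.168.0.0/16 (192.168.0.0 - 192.168.255.255)
Public (not in any RFC 1918 range)


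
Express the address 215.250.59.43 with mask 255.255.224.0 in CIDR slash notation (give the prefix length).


Binary: 11111111.11111111.11100000.00000000
Count leading 1s
Prefix: /19


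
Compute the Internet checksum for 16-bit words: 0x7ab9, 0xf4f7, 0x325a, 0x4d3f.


Sum all words (with carry folding):
+ 0x7ab9 = 0x7ab9
+ 0xf4f7 = 0x6fb1
+ 0x325a = 0xa20b
+ 0x4d3f = 0xef4a
One's complement: ~0xef4a
Checksum = 0x10b5


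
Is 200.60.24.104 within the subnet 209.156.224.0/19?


Subnet network: 209.156.224.0
Test IP AND mask: 200.60.0.0
No, 200.60.24.104 is not in 209.156.224.0/19


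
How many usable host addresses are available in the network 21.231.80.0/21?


Host bits = 32 - 21 = 11
Total addresses = 2^11 = 2048
Usable = total - 2 (network and broadcast)
Usable hosts: 2046


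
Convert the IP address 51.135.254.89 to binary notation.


51 = 00110011
135 = 10000111
254 = 11111110
89 = 01011001
Binary: 00110011.10000111.11111110.01011001


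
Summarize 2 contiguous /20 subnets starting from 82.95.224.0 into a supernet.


Original prefix: /20
Number of subnets: 2 = 2^1
New prefix = 20 - 1 = 19
Supernet: 82.95.224.0/19


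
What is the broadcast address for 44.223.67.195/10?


Network: 44.192.0.0/10
Host bits = 22
Set all host bits to 1:
Broadcast: 44.255.255.255


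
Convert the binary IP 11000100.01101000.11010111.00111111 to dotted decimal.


11000100 = 196
01101000 = 104
11010111 = 215
00111111 = 63
IP: 196.104.215.63


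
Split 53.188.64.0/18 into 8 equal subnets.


New prefix = 18 + 3 = 21
Each subnet has 2048 addresses
  53.188.64.0/21
  53.188.72.0/21
  53.188.80.0/21
  53.188.88.0/21
  53.188.96.0/21
  53.188.104.0/21
  53.188.112.0/21
  53.188.120.0/21
Subnets: 53.188.64.0/21, 53.188.72.0/21, 53.188.80.0/21, 53.188.88.0/21, 53.188.96.0/21, 53.188.104.0/21, 53.188.112.0/21, 53.188.120.0/21


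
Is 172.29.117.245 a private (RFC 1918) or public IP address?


RFC 1918 private ranges:
  10.0.0.0/8 (10.0.0.0 - 10.255.255.255)
  172.16.0.0/12 (172.16.0.0 - 172.31.255.255)
  192.168.0.0/16 (192.168.0.0 - 192.168.255.255)
Private (in 172.16.0.0/12)


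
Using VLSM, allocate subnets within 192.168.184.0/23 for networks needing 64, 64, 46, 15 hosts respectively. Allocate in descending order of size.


64 hosts -> /25 (126 usable): 192.168.184.0/25
64 hosts -> /25 (126 usable): 192.168.184.128/25
46 hosts -> /26 (62 usable): 192.168.185.0/26
15 hosts -> /27 (30 usable): 192.168.185.64/27
Allocation: 192.168.184.0/25 (64 hosts, 126 usable); 192.168.184.128/25 (64 hosts, 126 usable); 192.168.185.0/26 (46 hosts, 62 usable); 192.168.185.64/27 (15 hosts, 30 usable)


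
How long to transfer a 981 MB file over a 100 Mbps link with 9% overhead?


Effective throughput = 100 * (1 - 9/100) = 91 Mbps
File size in Mb = 981 * 8 = 7848 Mb
Time = 7848 / 91
Time = 86.2418 seconds


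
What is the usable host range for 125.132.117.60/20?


Network: 125.132.112.0
Broadcast: 125.132.127.255
First usable = network + 1
Last usable = broadcast - 1
Range: 125.132.112.1 to 125.132.127.254


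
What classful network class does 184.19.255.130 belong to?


First octet: 184
Binary: 10111000
10xxxxxx -> Class B (128-191)
Class B, default mask 255.255.0.0 (/16)


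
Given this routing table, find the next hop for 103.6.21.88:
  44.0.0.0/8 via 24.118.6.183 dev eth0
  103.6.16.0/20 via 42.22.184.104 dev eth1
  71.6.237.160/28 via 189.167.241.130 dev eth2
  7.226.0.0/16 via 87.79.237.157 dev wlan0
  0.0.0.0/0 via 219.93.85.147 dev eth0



Longest prefix match for 103.6.21.88:
  /8 44.0.0.0: no
  /20 103.6.16.0: MATCH
  /28 71.6.237.160: no
  /16 7.226.0.0: no
  /0 0.0.0.0: MATCH
Selected: next-hop 42.22.184.104 via eth1 (matched /20)


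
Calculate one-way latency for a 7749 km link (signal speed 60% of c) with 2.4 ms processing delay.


Speed = 0.6 * 3e5 km/s = 180000 km/s
Propagation delay = 7749 / 180000 = 0.043 s = 43.05 ms
Processing delay = 2.4 ms
Total one-way latency = 45.45 ms


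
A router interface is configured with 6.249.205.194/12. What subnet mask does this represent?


/12 means 12 network bits, 20 host bits
Binary: 11111111111100000000000000000000
Mask: 255.240.0.0


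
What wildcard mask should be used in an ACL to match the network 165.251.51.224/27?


Subnet mask: 255.255.255.224
Wildcard = 255.255.255.255 - subnet mask
255 - 255 = 0
255 - 255 = 0
255 - 255 = 0
255 - 224 = 31
Wildcard: 0.0.0.31


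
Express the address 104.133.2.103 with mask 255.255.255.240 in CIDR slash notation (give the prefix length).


Binary: 11111111.11111111.11111111.11110000
Count leading 1s
Prefix: /28


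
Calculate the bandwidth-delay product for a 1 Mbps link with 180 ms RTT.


BDP = bandwidth * RTT
= 1 Mbps * 180 ms
= 1 * 1e6 * 180 / 1000 bits
= 180000 bits
= 22500 bytes
= 21.9727 KB
BDP = 180000 bits (22500 bytes)


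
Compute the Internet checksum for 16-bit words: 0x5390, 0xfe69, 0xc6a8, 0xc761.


Sum all words (with carry folding):
+ 0x5390 = 0x5390
+ 0xfe69 = 0x51fa
+ 0xc6a8 = 0x18a3
+ 0xc761 = 0xe004
One's complement: ~0xe004
Checksum = 0x1ffb


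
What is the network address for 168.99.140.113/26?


IP:   10101000.01100011.10001100.01110001
Mask: 11111111.11111111.11111111.11000000
AND operation:
Net:  10101000.01100011.10001100.01000000
Network: 168.99.140.64/26


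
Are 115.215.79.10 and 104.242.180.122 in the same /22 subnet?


Mask: 255.255.252.0
115.215.79.10 AND mask = 115.215.76.0
104.242.180.122 AND mask = 104.242.180.0
No, different subnets (115.215.76.0 vs 104.242.180.0)


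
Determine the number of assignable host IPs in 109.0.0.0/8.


Host bits = 32 - 8 = 24
Total addresses = 2^24 = 16777216
Usable = total - 2 (network and broadcast)
Usable hosts: 16777214


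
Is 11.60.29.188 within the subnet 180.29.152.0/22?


Subnet network: 180.29.152.0
Test IP AND mask: 11.60.28.0
No, 11.60.29.188 is not in 180.29.152.0/22


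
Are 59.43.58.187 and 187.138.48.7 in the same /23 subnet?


Mask: 255.255.254.0
59.43.58.187 AND mask = 59.43.58.0
187.138.48.7 AND mask = 187.138.48.0
No, different subnets (59.43.58.0 vs 187.138.48.0)


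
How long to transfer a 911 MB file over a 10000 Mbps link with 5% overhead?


Effective throughput = 10000 * (1 - 5/100) = 9500 Mbps
File size in Mb = 911 * 8 = 7288 Mb
Time = 7288 / 9500
Time = 0.7672 seconds


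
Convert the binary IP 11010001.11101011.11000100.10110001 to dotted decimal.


11010001 = 209
11101011 = 235
11000100 = 196
10110001 = 177
IP: 209.235.196.177


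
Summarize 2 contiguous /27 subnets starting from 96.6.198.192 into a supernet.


Original prefix: /27
Number of subnets: 2 = 2^1
New prefix = 27 - 1 = 26
Supernet: 96.6.198.192/26


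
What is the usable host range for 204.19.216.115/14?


Network: 204.16.0.0
Broadcast: 204.19.255.255
First usable = network + 1
Last usable = broadcast - 1
Range: 204.16.0.1 to 204.19.255.254


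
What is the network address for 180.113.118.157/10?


IP:   10110100.01110001.01110110.10011101
Mask: 11111111.11000000.00000000.00000000
AND operation:
Net:  10110100.01000000.00000000.00000000
Network: 180.64.0.0/10


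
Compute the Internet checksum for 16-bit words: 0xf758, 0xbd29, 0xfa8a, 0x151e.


Sum all words (with carry folding):
+ 0xf758 = 0xf758
+ 0xbd29 = 0xb482
+ 0xfa8a = 0xaf0d
+ 0x151e = 0xc42b
One's complement: ~0xc42b
Checksum = 0x3bd4


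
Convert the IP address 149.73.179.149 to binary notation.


149 = 10010101
73 = 01001001
179 = 10110011
149 = 10010101
Binary: 10010101.01001001.10110011.10010101


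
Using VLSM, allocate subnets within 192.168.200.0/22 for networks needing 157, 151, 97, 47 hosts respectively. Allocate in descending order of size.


157 hosts -> /24 (254 usable): 192.168.200.0/24
151 hosts -> /24 (254 usable): 192.168.201.0/24
97 hosts -> /25 (126 usable): 192.168.202.0/25
47 hosts -> /26 (62 usable): 192.168.202.128/26
Allocation: 192.168.200.0/24 (157 hosts, 254 usable); 192.168.201.0/24 (151 hosts, 254 usable); 192.168.202.0/25 (97 hosts, 126 usable); 192.168.202.128/26 (47 hosts, 62 usable)


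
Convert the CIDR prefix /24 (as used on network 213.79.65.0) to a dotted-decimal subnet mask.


/24 means 24 network bits, 8 host bits
Binary: 11111111111111111111111100000000
Mask: 255.255.255.0


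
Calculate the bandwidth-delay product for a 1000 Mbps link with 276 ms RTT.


BDP = bandwidth * RTT
= 1000 Mbps * 276 ms
= 1000 * 1e6 * 276 / 1000 bits
= 276000000 bits
= 34500000 bytes
= 33691.4062 KB
BDP = 276000000 bits (34500000 bytes)


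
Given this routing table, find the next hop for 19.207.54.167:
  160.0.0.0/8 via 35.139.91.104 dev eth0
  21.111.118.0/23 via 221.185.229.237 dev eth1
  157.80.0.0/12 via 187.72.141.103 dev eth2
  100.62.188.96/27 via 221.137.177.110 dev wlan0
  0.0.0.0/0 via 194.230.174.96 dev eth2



Longest prefix match for 19.207.54.167:
  /8 160.0.0.0: no
  /23 21.111.118.0: no
  /12 157.80.0.0: no
  /27 100.62.188.96: no
  /0 0.0.0.0: MATCH
Selected: next-hop 194.230.174.96 via eth2 (matched /0)


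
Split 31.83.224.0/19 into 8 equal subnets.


New prefix = 19 + 3 = 22
Each subnet has 1024 addresses
  31.83.224.0/22
  31.83.228.0/22
  31.83.232.0/22
  31.83.236.0/22
  31.83.240.0/22
  31.83.244.0/22
  31.83.248.0/22
  31.83.252.0/22
Subnets: 31.83.224.0/22, 31.83.228.0/22, 31.83.232.0/22, 31.83.236.0/22, 31.83.240.0/22, 31.83.244.0/22, 31.83.248.0/22, 31.83.252.0/22


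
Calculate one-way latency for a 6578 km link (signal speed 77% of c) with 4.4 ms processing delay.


Speed = 0.77 * 3e5 km/s = 231000 km/s
Propagation delay = 6578 / 231000 = 0.0285 s = 28.4762 ms
Processing delay = 4.4 ms
Total one-way latency = 32.8762 ms


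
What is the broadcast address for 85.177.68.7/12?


Network: 85.176.0.0/12
Host bits = 20
Set all host bits to 1:
Broadcast: 85.191.255.255


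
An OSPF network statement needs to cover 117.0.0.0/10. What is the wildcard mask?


Subnet mask: 255.192.0.0
Wildcard = 255.255.255.255 - subnet mask
255 - 255 = 0
255 - 192 = 63
255 - 0 = 255
255 - 0 = 255
Wildcard: 0.63.255.255


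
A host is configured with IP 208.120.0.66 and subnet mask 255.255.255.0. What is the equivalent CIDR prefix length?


Binary: 11111111.11111111.11111111.00000000
Count leading 1s
Prefix: /24


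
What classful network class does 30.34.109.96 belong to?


First octet: 30
Binary: 00011110
0xxxxxxx -> Class A (1-126)
Class A, default mask 255.0.0.0 (/8)


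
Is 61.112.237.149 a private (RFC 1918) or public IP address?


RFC 1918 private ranges:
  10.0.0.0/8 (10.0.0.0 - 10.255.255.255)
  172.16.0.0/12 (172.16.0.0 - 172.31.255.255)
  192.168.0.0/16 (192.168.0.0 - 192.168.255.255)
Public (not in any RFC 1918 range)


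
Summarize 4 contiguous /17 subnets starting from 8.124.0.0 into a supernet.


Original prefix: /17
Number of subnets: 4 = 2^2
New prefix = 17 - 2 = 15
Supernet: 8.124.0.0/15


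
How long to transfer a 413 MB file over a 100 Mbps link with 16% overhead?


Effective throughput = 100 * (1 - 16/100) = 84 Mbps
File size in Mb = 413 * 8 = 3304 Mb
Time = 3304 / 84
Time = 39.3333 seconds


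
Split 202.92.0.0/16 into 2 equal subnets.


New prefix = 16 + 1 = 17
Each subnet has 32768 addresses
  202.92.0.0/17
  202.92.128.0/17
Subnets: 202.92.0.0/17, 202.92.128.0/17


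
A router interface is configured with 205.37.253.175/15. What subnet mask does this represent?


/15 means 15 network bits, 17 host bits
Binary: 11111111111111100000000000000000
Mask: 255.254.0.0


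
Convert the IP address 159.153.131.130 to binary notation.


159 = 10011111
153 = 10011001
131 = 10000011
130 = 10000010
Binary: 10011111.10011001.10000011.10000010


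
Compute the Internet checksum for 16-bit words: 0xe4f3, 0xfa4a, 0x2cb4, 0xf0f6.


Sum all words (with carry folding):
+ 0xe4f3 = 0xe4f3
+ 0xfa4a = 0xdf3e
+ 0x2cb4 = 0x0bf3
+ 0xf0f6 = 0xfce9
One's complement: ~0xfce9
Checksum = 0x0316


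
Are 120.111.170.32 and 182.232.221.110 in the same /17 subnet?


Mask: 255.255.128.0
120.111.170.32 AND mask = 120.111.128.0
182.232.221.110 AND mask = 182.232.128.0
No, different subnets (120.111.128.0 vs 182.232.128.0)


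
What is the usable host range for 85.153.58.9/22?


Network: 85.153.56.0
Broadcast: 85.153.59.255
First usable = network + 1
Last usable = broadcast - 1
Range: 85.153.56.1 to 85.153.59.254


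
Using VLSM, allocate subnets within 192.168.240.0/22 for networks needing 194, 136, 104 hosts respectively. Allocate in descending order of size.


194 hosts -> /24 (254 usable): 192.168.240.0/24
136 hosts -> /24 (254 usable): 192.168.241.0/24
104 hosts -> /25 (126 usable): 192.168.242.0/25
Allocation: 192.168.240.0/24 (194 hosts, 254 usable); 192.168.241.0/24 (136 hosts, 254 usable); 192.168.242.0/25 (104 hosts, 126 usable)


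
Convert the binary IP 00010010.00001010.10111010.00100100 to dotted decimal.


00010010 = 18
00001010 = 10
10111010 = 186
00100100 = 36
IP: 18.10.186.36


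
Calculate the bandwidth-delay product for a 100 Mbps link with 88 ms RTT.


BDP = bandwidth * RTT
= 100 Mbps * 88 ms
= 100 * 1e6 * 88 / 1000 bits
= 8800000 bits
= 1100000 bytes
= 1074.2188 KB
BDP = 8800000 bits (1100000 bytes)


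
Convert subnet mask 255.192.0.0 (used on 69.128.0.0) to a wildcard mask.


Subnet mask: 255.192.0.0
Wildcard = 255.255.255.255 - subnet mask
255 - 255 = 0
255 - 192 = 63
255 - 0 = 255
255 - 0 = 255
Wildcard: 0.63.255.255


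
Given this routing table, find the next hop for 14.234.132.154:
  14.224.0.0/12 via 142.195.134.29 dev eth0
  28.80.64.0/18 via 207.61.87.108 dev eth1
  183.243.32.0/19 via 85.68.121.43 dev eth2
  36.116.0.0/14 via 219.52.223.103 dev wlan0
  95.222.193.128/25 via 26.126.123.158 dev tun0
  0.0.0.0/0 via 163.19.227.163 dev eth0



Longest prefix match for 14.234.132.154:
  /12 14.224.0.0: MATCH
  /18 28.80.64.0: no
  /19 183.243.32.0: no
  /14 36.116.0.0: no
  /25 95.222.193.128: no
  /0 0.0.0.0: MATCH
Selected: next-hop 142.195.134.29 via eth0 (matched /12)


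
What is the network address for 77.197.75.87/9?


IP:   01001101.11000101.01001011.01010111
Mask: 11111111.10000000.00000000.00000000
AND operation:
Net:  01001101.10000000.00000000.00000000
Network: 77.128.0.0/9


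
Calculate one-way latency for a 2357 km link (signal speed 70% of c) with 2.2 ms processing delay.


Speed = 0.7 * 3e5 km/s = 210000 km/s
Propagation delay = 2357 / 210000 = 0.0112 s = 11.2238 ms
Processing delay = 2.2 ms
Total one-way latency = 13.4238 ms


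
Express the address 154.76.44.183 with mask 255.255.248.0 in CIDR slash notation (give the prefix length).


Binary: 11111111.11111111.11111000.00000000
Count leading 1s
Prefix: /21


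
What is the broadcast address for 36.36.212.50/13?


Network: 36.32.0.0/13
Host bits = 19
Set all host bits to 1:
Broadcast: 36.39.255.255


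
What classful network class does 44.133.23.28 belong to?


First octet: 44
Binary: 00101100
0xxxxxxx -> Class A (1-126)
Class A, default mask 255.0.0.0 (/8)


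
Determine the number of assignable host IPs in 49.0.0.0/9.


Host bits = 32 - 9 = 23
Total addresses = 2^23 = 8388608
Usable = total - 2 (network and broadcast)
Usable hosts: 8388606


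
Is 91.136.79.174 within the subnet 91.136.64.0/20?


Subnet network: 91.136.64.0
Test IP AND mask: 91.136.64.0
Yes, 91.136.79.174 is in 91.136.64.0/20


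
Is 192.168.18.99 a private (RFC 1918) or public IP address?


RFC 1918 private ranges:
  10.0.0.0/8 (10.0.0.0 - 10.255.255.255)
  172.16.0.0/12 (172.16.0.0 - 172.31.255.255)
  192.168.0.0/16 (192.168.0.0 - 192.168.255.255)
Private (in 192.168.0.0/16)


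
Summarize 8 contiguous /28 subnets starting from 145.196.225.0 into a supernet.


Original prefix: /28
Number of subnets: 8 = 2^3
New prefix = 28 - 3 = 25
Supernet: 145.196.225.0/25


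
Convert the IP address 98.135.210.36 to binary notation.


98 = 01100010
135 = 10000111
210 = 11010010
36 = 00100100
Binary: 01100010.10000111.11010010.00100100


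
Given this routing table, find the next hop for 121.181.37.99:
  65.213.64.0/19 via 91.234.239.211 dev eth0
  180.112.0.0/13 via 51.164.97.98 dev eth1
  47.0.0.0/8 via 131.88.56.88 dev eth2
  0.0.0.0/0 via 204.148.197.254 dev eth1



Longest prefix match for 121.181.37.99:
  /19 65.213.64.0: no
  /13 180.112.0.0: no
  /8 47.0.0.0: no
  /0 0.0.0.0: MATCH
Selected: next-hop 204.148.197.254 via eth1 (matched /0)


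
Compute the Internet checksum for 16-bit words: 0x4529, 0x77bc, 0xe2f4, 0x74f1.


Sum all words (with carry folding):
+ 0x4529 = 0x4529
+ 0x77bc = 0xbce5
+ 0xe2f4 = 0x9fda
+ 0x74f1 = 0x14cc
One's complement: ~0x14cc
Checksum = 0xeb33


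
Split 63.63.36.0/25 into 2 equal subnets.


New prefix = 25 + 1 = 26
Each subnet has 64 addresses
  63.63.36.0/26
  63.63.36.64/26
Subnets: 63.63.36.0/26, 63.63.36.64/26


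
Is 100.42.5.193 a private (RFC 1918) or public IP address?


RFC 1918 private ranges:
  10.0.0.0/8 (10.0.0.0 - 10.255.255.255)
  172.16.0.0/12 (172.16.0.0 - 172.31.255.255)
  192.168.0.0/16 (192.168.0.0 - 192.168.255.255)
Public (not in any RFC 1918 range)


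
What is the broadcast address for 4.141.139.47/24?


Network: 4.141.139.0/24
Host bits = 8
Set all host bits to 1:
Broadcast: 4.141.139.255


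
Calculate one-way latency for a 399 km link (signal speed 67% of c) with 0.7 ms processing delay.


Speed = 0.67 * 3e5 km/s = 201000 km/s
Propagation delay = 399 / 201000 = 0.002 s = 1.9851 ms
Processing delay = 0.7 ms
Total one-way latency = 2.6851 ms


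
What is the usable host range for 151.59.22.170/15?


Network: 151.58.0.0
Broadcast: 151.59.255.255
First usable = network + 1
Last usable = broadcast - 1
Range: 151.58.0.1 to 151.59.255.254


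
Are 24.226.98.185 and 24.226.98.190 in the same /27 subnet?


Mask: 255.255.255.224
24.226.98.185 AND mask = 24.226.98.160
24.226.98.190 AND mask = 24.226.98.160
Yes, same subnet (24.226.98.160)


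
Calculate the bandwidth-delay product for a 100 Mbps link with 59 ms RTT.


BDP = bandwidth * RTT
= 100 Mbps * 59 ms
= 100 * 1e6 * 59 / 1000 bits
= 5900000 bits
= 737500 bytes
= 720.2148 KB
BDP = 5900000 bits (737500 bytes)


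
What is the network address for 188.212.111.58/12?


IP:   10111100.11010100.01101111.00111010
Mask: 11111111.11110000.00000000.00000000
AND operation:
Net:  10111100.11010000.00000000.00000000
Network: 188.208.0.0/12


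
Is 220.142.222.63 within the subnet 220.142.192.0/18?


Subnet network: 220.142.192.0
Test IP AND mask: 220.142.192.0
Yes, 220.142.222.63 is in 220.142.192.0/18


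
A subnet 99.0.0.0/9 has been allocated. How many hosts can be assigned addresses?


Host bits = 32 - 9 = 23
Total addresses = 2^23 = 8388608
Usable = total - 2 (network and broadcast)
Usable hosts: 8388606


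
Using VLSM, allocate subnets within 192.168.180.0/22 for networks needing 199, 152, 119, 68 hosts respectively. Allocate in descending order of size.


199 hosts -> /24 (254 usable): 192.168.180.0/24
152 hosts -> /24 (254 usable): 192.168.181.0/24
119 hosts -> /25 (126 usable): 192.168.182.0/25
68 hosts -> /25 (126 usable): 192.168.182.128/25
Allocation: 192.168.180.0/24 (199 hosts, 254 usable); 192.168.181.0/24 (152 hosts, 254 usable); 192.168.182.0/25 (119 hosts, 126 usable); 192.168.182.128/25 (68 hosts, 126 usable)


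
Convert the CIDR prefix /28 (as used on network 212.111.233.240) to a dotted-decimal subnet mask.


/28 means 28 network bits, 4 host bits
Binary: 11111111111111111111111111110000
Mask: 255.255.255.240


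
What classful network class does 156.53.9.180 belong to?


First octet: 156
Binary: 10011100
10xxxxxx -> Class B (128-191)
Class B, default mask 255.255.0.0 (/16)


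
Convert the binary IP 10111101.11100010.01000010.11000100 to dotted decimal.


10111101 = 189
11100010 = 226
01000010 = 66
11000100 = 196
IP: 189.226.66.196


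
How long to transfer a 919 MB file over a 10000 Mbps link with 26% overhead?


Effective throughput = 10000 * (1 - 26/100) = 7400 Mbps
File size in Mb = 919 * 8 = 7352 Mb
Time = 7352 / 7400
Time = 0.9935 seconds


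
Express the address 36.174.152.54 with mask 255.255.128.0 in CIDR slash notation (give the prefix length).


Binary: 11111111.11111111.10000000.00000000
Count leading 1s
Prefix: /17


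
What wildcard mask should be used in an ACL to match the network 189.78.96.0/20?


Subnet mask: 255.255.240.0
Wildcard = 255.255.255.255 - subnet mask
255 - 255 = 0
255 - 255 = 0
255 - 240 = 15
255 - 0 = 255
Wildcard: 0.0.15.255


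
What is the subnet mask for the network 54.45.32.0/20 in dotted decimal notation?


/20 means 20 network bits, 12 host bits
Binary: 11111111111111111111000000000000
Mask: 255.255.240.0


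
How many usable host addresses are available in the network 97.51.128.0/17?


Host bits = 32 - 17 = 15
Total addresses = 2^15 = 32768
Usable = total - 2 (network and broadcast)
Usable hosts: 32766


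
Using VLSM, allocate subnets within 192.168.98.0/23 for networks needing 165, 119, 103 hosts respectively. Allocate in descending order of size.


165 hosts -> /24 (254 usable): 192.168.98.0/24
119 hosts -> /25 (126 usable): 192.168.99.0/25
103 hosts -> /25 (126 usable): 192.168.99.128/25
Allocation: 192.168.98.0/24 (165 hosts, 254 usable); 192.168.99.0/25 (119 hosts, 126 usable); 192.168.99.128/25 (103 hosts, 126 usable)


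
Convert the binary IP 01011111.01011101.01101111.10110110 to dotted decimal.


01011111 = 95
01011101 = 93
01101111 = 111
10110110 = 182
IP: 95.93.111.182


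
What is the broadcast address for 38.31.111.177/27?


Network: 38.31.111.160/27
Host bits = 5
Set all host bits to 1:
Broadcast: 38.31.111.191


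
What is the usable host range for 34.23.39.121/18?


Network: 34.23.0.0
Broadcast: 34.23.63.255
First usable = network + 1
Last usable = broadcast - 1
Range: 34.23.0.1 to 34.23.63.254


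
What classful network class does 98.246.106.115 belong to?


First octet: 98
Binary: 01100010
0xxxxxxx -> Class A (1-126)
Class A, default mask 255.0.0.0 (/8)


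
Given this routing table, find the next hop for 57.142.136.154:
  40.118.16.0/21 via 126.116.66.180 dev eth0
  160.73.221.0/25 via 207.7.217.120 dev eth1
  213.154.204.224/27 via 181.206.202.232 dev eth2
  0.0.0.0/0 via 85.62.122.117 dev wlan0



Longest prefix match for 57.142.136.154:
  /21 40.118.16.0: no
  /25 160.73.221.0: no
  /27 213.154.204.224: no
  /0 0.0.0.0: MATCH
Selected: next-hop 85.62.122.117 via wlan0 (matched /0)


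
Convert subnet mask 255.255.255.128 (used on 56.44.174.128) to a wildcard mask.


Subnet mask: 255.255.255.128
Wildcard = 255.255.255.255 - subnet mask
255 - 255 = 0
255 - 255 = 0
255 - 255 = 0
255 - 128 = 127
Wildcard: 0.0.0.127


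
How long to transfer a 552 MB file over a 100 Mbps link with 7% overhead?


Effective throughput = 100 * (1 - 7/100) = 93 Mbps
File size in Mb = 552 * 8 = 4416 Mb
Time = 4416 / 93
Time = 47.4839 seconds
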